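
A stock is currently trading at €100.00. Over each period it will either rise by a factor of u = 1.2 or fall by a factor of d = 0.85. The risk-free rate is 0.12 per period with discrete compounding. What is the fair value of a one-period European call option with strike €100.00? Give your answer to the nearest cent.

€13.78

Risk-neutral probability p = (1 + 0.12 − 0.85)/(1.2 − 0.85) = 0.2700/0.3500 = 0.7714
Terminal stock prices: S_u = 120, S_d = 85
Terminal payoffs (S − K): max(20, 0) = 20, max(-15, 0) = 0
Node 0 (S = 100): V_0 = 1/1.12·[0.7714·20.0000 + 0.2286·0.0000] = 13.7755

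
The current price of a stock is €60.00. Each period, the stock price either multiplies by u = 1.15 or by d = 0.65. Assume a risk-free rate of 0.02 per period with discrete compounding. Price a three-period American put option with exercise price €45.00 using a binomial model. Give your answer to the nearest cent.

€2.77

Risk-neutral probability p = (1 + 0.02 − 0.65)/(1.15 − 0.65) = 0.3700/0.5000 = 0.7400
Terminal stock prices: S_uuu = 91.25, S_uud = 51.58, S_udd = 29.15, S_ddd = 16.48
Terminal payoffs (K − S): max(-46.25, 0) = 0, max(-6.578, 0) = 0, max(15.85, 0) = 15.85, max(28.52, 0) = 28.52
Node uu (S = 79.35): continuation = 1/1.02·[0.7400·0.0000 + 0.2600·0.0000] = 0.0000; exercise value = 0.0000 ≤ continuation, so V_uu = 0.0000
Node ud (S = 44.85): continuation = 1/1.02·[0.7400·0.0000 + 0.2600·15.8475] = 4.0396; exercise value = 0.1500 ≤ continuation, so V_ud = 4.0396
Node dd (S = 25.35): continuation = 1/1.02·[0.7400·15.8475 + 0.2600·28.5225] = 18.7676; exercise value = 19.6500 > continuation, so V_dd = 19.6500 (exercise)
Node u (S = 69): continuation = 1/1.02·[0.7400·0.0000 + 0.2600·4.0396] = 1.0297; exercise value = 0.0000 ≤ continuation, so V_u = 1.0297
Node d (S = 39): continuation = 1/1.02·[0.7400·4.0396 + 0.2600·19.6500] = 7.9395; exercise value = 6.0000 ≤ continuation, so V_d = 7.9395
Node 0 (S = 60): continuation = 1/1.02·[0.7400·1.0297 + 0.2600·7.9395] = 2.7708; exercise value = 0.0000 ≤ continuation, so V_0 = 2.7708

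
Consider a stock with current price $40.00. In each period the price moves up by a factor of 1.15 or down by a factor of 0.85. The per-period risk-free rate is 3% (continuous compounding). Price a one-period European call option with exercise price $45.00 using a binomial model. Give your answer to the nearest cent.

Risk-neutral probability p = (e^0.03 − 0.85)/(1.15 − 0.85) = 0.1805/0.3000 = 0.6015
Terminal stock prices: S_u = 46, S_d = 34
Terminal payoffs (S − K): max(1, 0) = 1, max(-11, 0) = 0
Node 0 (S = 40): V_0 = e^(−0.03)·[0.6015·1.0000 + 0.3985·0.0000] = 0.5837

$0.58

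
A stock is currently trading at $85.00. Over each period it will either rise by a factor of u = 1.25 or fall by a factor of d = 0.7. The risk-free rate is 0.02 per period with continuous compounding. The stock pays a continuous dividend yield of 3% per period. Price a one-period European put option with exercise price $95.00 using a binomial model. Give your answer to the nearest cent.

$16.45

Per-period risk-free factor R = e^0.02 = 1.0202; dividend-adjusted growth = e^(0.02−0.03) = 0.9900.
Risk-neutral probability p = (0.9900 − 0.7)/(1.25 − 0.7) = 0.2900/0.5500 = 0.5274
Terminal stock prices: S_u = 106.2, S_d = 59.5
Terminal payoffs (K − S): max(-11.25, 0) = 0, max(35.5, 0) = 35.5
Node 0 (S = 85): V_0 = e^(−0.02)·[0.5274·0.0000 + 0.4726·35.5000] = 16.4464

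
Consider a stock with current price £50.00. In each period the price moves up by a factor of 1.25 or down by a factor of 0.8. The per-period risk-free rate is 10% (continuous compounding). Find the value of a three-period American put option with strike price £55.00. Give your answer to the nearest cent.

£5.26

Risk-neutral probability p = (e^0.1 − 0.8)/(1.25 − 0.8) = 0.3052/0.4500 = 0.6782
Terminal stock prices: S_uuu = 97.66, S_uud = 62.5, S_udd = 40, S_ddd = 25.6
Terminal payoffs (K − S): max(-42.66, 0) = 0, max(-7.5, 0) = 0, max(15, 0) = 15, max(29.4, 0) = 29.4
Node uu (S = 78.12): continuation = e^(−0.1)·[0.6782·0.0000 + 0.3218·0.0000] = 0.0000; exercise value = 0.0000 ≤ continuation, so V_uu = 0.0000
Node ud (S = 50): continuation = e^(−0.1)·[0.6782·0.0000 + 0.3218·15.0000] = 4.3682; exercise value = 5.0000 > continuation, so V_ud = 5.0000 (exercise)
Node dd (S = 32): continuation = e^(−0.1)·[0.6782·15.0000 + 0.3218·29.4000] = 17.7661; exercise value = 23.0000 > continuation, so V_dd = 23.0000 (exercise)
Node u (S = 62.5): continuation = e^(−0.1)·[0.6782·0.0000 + 0.3218·5.0000] = 1.4561; exercise value = 0.0000 ≤ continuation, so V_u = 1.4561
Node d (S = 40): continuation = e^(−0.1)·[0.6782·5.0000 + 0.3218·23.0000] = 9.7661; exercise value = 15.0000 > continuation, so V_d = 15.0000 (exercise)
Node 0 (S = 50): continuation = e^(−0.1)·[0.6782·1.4561 + 0.3218·15.0000] = 5.2617; exercise value = 5.0000 ≤ continuation, so V_0 = 5.2617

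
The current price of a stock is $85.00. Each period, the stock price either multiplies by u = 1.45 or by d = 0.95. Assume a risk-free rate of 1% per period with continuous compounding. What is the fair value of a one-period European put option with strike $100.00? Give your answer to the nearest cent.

$16.77

Risk-neutral probability p = (e^0.01 − 0.95)/(1.45 − 0.95) = 0.0601/0.5000 = 0.1201
Terminal stock prices: S_u = 123.2, S_d = 80.75
Terminal payoffs (K − S): max(-23.25, 0) = 0, max(19.25, 0) = 19.25
Node 0 (S = 85): V_0 = e^(−0.01)·[0.1201·0.0000 + 0.8799·19.2500] = 16.7695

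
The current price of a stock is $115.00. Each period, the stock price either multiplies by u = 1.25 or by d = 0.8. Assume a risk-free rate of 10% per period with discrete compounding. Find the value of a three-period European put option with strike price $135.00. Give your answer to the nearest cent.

Risk-neutral probability p = (1 + 0.1 − 0.8)/(1.25 − 0.8) = 0.3000/0.4500 = 0.6667
Terminal stock prices: S_uuu = 224.6, S_uud = 143.8, S_udd = 92, S_ddd = 58.88
Terminal payoffs (K − S): max(-89.61, 0) = 0, max(-8.75, 0) = 0, max(43, 0) = 43, max(76.12, 0) = 76.12
Node uu (S = 179.7): V_uu = 1/1.1·[0.6667·0.0000 + 0.3333·0.0000] = 0.0000
Node ud (S = 115): V_ud = 1/1.1·[0.6667·0.0000 + 0.3333·43.0000] = 13.0303
Node dd (S = 73.6): V_dd = 1/1.1·[0.6667·43.0000 + 0.3333·76.1200] = 49.1273
Node u (S = 143.8): V_u = 1/1.1·[0.6667·0.0000 + 0.3333·13.0303] = 3.9486
Node d (S = 92): V_d = 1/1.1·[0.6667·13.0303 + 0.3333·49.1273] = 22.7842
Node 0 (S = 115): V_0 = 1/1.1·[0.6667·3.9486 + 0.3333·22.7842] = 9.2974

$9.30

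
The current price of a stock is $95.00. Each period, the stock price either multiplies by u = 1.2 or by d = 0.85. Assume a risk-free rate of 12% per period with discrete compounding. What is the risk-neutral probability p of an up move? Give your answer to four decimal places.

Risk-neutral probability p = (1 + 0.12 − 0.85)/(1.2 − 0.85) = 0.2700/0.3500 = 0.7714

p = 0.7714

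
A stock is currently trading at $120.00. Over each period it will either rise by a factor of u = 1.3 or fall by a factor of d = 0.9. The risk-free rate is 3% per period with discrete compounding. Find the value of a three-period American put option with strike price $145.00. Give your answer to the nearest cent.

$26.77

Risk-neutral probability p = (1 + 0.03 − 0.9)/(1.3 − 0.9) = 0.1300/0.4000 = 0.3250
Terminal stock prices: S_uuu = 263.6, S_uud = 182.5, S_udd = 126.4, S_ddd = 87.48
Terminal payoffs (K − S): max(-118.6, 0) = 0, max(-37.52, 0) = 0, max(18.64, 0) = 18.64, max(57.52, 0) = 57.52
Node uu (S = 202.8): continuation = 1/1.03·[0.3250·0.0000 + 0.6750·0.0000] = 0.0000; exercise value = 0.0000 ≤ continuation, so V_uu = 0.0000
Node ud (S = 140.4): continuation = 1/1.03·[0.3250·0.0000 + 0.6750·18.6400] = 12.2155; exercise value = 4.6000 ≤ continuation, so V_ud = 12.2155
Node dd (S = 97.2): continuation = 1/1.03·[0.3250·18.6400 + 0.6750·57.5200] = 43.5767; exercise value = 47.8000 > continuation, so V_dd = 47.8000 (exercise)
Node u (S = 156): continuation = 1/1.03·[0.3250·0.0000 + 0.6750·12.2155] = 8.0053; exercise value = 0.0000 ≤ continuation, so V_u = 8.0053
Node d (S = 108): continuation = 1/1.03·[0.3250·12.2155 + 0.6750·47.8000] = 35.1797; exercise value = 37.0000 > continuation, so V_d = 37.0000 (exercise)
Node 0 (S = 120): continuation = 1/1.03·[0.3250·8.0053 + 0.6750·37.0000] = 26.7735; exercise value = 25.0000 ≤ continuation, so V_0 = 26.7735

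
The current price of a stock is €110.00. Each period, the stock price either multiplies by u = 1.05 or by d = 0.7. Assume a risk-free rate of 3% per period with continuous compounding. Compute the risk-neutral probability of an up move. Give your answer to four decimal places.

Risk-neutral probability p = (e^0.03 − 0.7)/(1.05 − 0.7) = 0.3305/0.3500 = 0.9442

p = 0.9442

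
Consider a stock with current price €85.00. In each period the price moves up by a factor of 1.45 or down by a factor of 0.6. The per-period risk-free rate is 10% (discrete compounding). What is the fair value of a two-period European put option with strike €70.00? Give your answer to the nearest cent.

Risk-neutral probability p = (1 + 0.1 − 0.6)/(1.45 − 0.6) = 0.5000/0.8500 = 0.5882
Terminal stock prices: S_uu = 178.7, S_ud = 73.95, S_dd = 30.6
Terminal payoffs (K − S): max(-108.7, 0) = 0, max(-3.95, 0) = 0, max(39.4, 0) = 39.4
Node u (S = 123.2): V_u = 1/1.1·[0.5882·0.0000 + 0.4118·0.0000] = 0.0000
Node d (S = 51): V_d = 1/1.1·[0.5882·0.0000 + 0.4118·39.4000] = 14.7487
Node 0 (S = 85): V_0 = 1/1.1·[0.5882·0.0000 + 0.4118·14.7487] = 5.5209

€5.52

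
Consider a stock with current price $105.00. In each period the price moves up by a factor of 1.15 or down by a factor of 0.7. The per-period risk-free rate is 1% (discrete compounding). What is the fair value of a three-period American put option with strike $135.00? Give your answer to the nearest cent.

Risk-neutral probability p = (1 + 0.01 − 0.7)/(1.15 − 0.7) = 0.3100/0.4500 = 0.6889
Terminal stock prices: S_uuu = 159.7, S_uud = 97.2, S_udd = 59.17, S_ddd = 36.01
Terminal payoffs (K − S): max(-24.69, 0) = 0, max(37.8, 0) = 37.8, max(75.83, 0) = 75.83, max(98.99, 0) = 98.99
Node uu (S = 138.9): continuation = 1/1.01·[0.6889·0.0000 + 0.3111·37.7963] = 11.6424; exercise value = 0.0000 ≤ continuation, so V_uu = 11.6424
Node ud (S = 84.52): continuation = 1/1.01·[0.6889·37.7963 + 0.3111·75.8325] = 49.1384; exercise value = 50.4750 > continuation, so V_ud = 50.4750 (exercise)
Node dd (S = 51.45): continuation = 1/1.01·[0.6889·75.8325 + 0.3111·98.9850] = 82.2134; exercise value = 83.5500 > continuation, so V_dd = 83.5500 (exercise)
Node u (S = 120.7): continuation = 1/1.01·[0.6889·11.6424 + 0.3111·50.4750] = 23.4888; exercise value = 14.2500 ≤ continuation, so V_u = 23.4888
Node d (S = 73.5): continuation = 1/1.01·[0.6889·50.4750 + 0.3111·83.5500] = 60.1634; exercise value = 61.5000 > continuation, so V_d = 61.5000 (exercise)
Node 0 (S = 105): continuation = 1/1.01·[0.6889·23.4888 + 0.3111·61.5000] = 34.9648; exercise value = 30.0000 ≤ continuation, so V_0 = 34.9648

$34.96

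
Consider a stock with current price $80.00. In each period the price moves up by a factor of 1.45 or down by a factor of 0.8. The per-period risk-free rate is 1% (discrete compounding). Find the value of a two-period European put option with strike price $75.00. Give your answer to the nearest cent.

Risk-neutral probability p = (1 + 0.01 − 0.8)/(1.45 − 0.8) = 0.2100/0.6500 = 0.3231
Terminal stock prices: S_uu = 168.2, S_ud = 92.8, S_dd = 51.2
Terminal payoffs (K − S): max(-93.2, 0) = 0, max(-17.8, 0) = 0, max(23.8, 0) = 23.8
Node u (S = 116): V_u = 1/1.01·[0.3231·0.0000 + 0.6769·0.0000] = 0.0000
Node d (S = 64): V_d = 1/1.01·[0.3231·0.0000 + 0.6769·23.8000] = 15.9513
Node 0 (S = 80): V_0 = 1/1.01·[0.3231·0.0000 + 0.6769·15.9513] = 10.6909

$10.69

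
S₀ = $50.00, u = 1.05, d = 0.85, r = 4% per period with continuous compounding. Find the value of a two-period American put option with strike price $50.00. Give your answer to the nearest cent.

$0.55

Risk-neutral probability p = (e^0.04 − 0.85)/(1.05 − 0.85) = 0.1908/0.2000 = 0.9541
Terminal stock prices: S_uu = 55.12, S_ud = 44.62, S_dd = 36.12
Terminal payoffs (K − S): max(-5.125, 0) = 0, max(5.375, 0) = 5.375, max(13.88, 0) = 13.88
Node u (S = 52.5): continuation = e^(−0.04)·[0.9541·0.0000 + 0.0459·5.3750] = 0.2373; exercise value = 0.0000 ≤ continuation, so V_u = 0.2373
Node d (S = 42.5): continuation = e^(−0.04)·[0.9541·5.3750 + 0.0459·13.8750] = 5.5395; exercise value = 7.5000 > continuation, so V_d = 7.5000 (exercise)
Node 0 (S = 50): continuation = e^(−0.04)·[0.9541·0.2373 + 0.0459·7.5000] = 0.5486; exercise value = 0.0000 ≤ continuation, so V_0 = 0.5486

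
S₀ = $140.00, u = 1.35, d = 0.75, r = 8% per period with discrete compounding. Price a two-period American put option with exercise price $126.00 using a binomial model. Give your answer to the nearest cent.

$8.75

Risk-neutral probability p = (1 + 0.08 − 0.75)/(1.35 − 0.75) = 0.3300/0.6000 = 0.5500
Terminal stock prices: S_uu = 255.2, S_ud = 141.8, S_dd = 78.75
Terminal payoffs (K − S): max(-129.2, 0) = 0, max(-15.75, 0) = 0, max(47.25, 0) = 47.25
Node u (S = 189): continuation = 1/1.08·[0.5500·0.0000 + 0.4500·0.0000] = 0.0000; exercise value = 0.0000 ≤ continuation, so V_u = 0.0000
Node d (S = 105): continuation = 1/1.08·[0.5500·0.0000 + 0.4500·47.2500] = 19.6875; exercise value = 21.0000 > continuation, so V_d = 21.0000 (exercise)
Node 0 (S = 140): continuation = 1/1.08·[0.5500·0.0000 + 0.4500·21.0000] = 8.7500; exercise value = 0.0000 ≤ continuation, so V_0 = 8.7500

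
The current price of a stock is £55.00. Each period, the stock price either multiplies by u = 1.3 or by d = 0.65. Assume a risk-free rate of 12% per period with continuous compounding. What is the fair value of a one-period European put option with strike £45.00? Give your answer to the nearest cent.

Risk-neutral probability p = (e^0.12 − 0.65)/(1.3 − 0.65) = 0.4775/0.6500 = 0.7346
Terminal stock prices: S_u = 71.5, S_d = 35.75
Terminal payoffs (K − S): max(-26.5, 0) = 0, max(9.25, 0) = 9.25
Node 0 (S = 55): V_0 = e^(−0.12)·[0.7346·0.0000 + 0.2654·9.2500] = 2.1773

£2.18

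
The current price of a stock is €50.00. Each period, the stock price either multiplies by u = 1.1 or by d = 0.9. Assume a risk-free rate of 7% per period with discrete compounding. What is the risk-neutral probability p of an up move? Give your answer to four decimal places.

p = 0.8500

Risk-neutral probability p = (1 + 0.07 − 0.9)/(1.1 − 0.9) = 0.1700/0.2000 = 0.8500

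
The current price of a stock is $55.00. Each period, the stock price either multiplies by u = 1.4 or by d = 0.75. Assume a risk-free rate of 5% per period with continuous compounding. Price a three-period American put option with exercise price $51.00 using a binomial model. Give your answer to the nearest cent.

$6.99

Risk-neutral probability p = (e^0.05 − 0.75)/(1.4 − 0.75) = 0.3013/0.6500 = 0.4635
Terminal stock prices: S_uuu = 150.9, S_uud = 80.85, S_udd = 43.31, S_ddd = 23.2
Terminal payoffs (K − S): max(-99.92, 0) = 0, max(-29.85, 0) = 0, max(7.688, 0) = 7.688, max(27.8, 0) = 27.8
Node uu (S = 107.8): continuation = e^(−0.05)·[0.4635·0.0000 + 0.5365·0.0000] = 0.0000; exercise value = 0.0000 ≤ continuation, so V_uu = 0.0000
Node ud (S = 57.75): continuation = e^(−0.05)·[0.4635·0.0000 + 0.5365·7.6875] = 3.9232; exercise value = 0.0000 ≤ continuation, so V_ud = 3.9232
Node dd (S = 30.94): continuation = e^(−0.05)·[0.4635·7.6875 + 0.5365·27.7969] = 17.5752; exercise value = 20.0625 > continuation, so V_dd = 20.0625 (exercise)
Node u (S = 77): continuation = e^(−0.05)·[0.4635·0.0000 + 0.5365·3.9232] = 2.0022; exercise value = 0.0000 ≤ continuation, so V_u = 2.0022
Node d (S = 41.25): continuation = e^(−0.05)·[0.4635·3.9232 + 0.5365·20.0625] = 11.9684; exercise value = 9.7500 ≤ continuation, so V_d = 11.9684
Node 0 (S = 55): continuation = e^(−0.05)·[0.4635·2.0022 + 0.5365·11.9684] = 6.9907; exercise value = 0.0000 ≤ continuation, so V_0 = 6.9907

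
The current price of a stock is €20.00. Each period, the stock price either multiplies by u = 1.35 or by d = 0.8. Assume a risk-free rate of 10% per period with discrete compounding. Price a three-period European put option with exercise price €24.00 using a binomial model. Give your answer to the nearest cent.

€2.68

Risk-neutral probability p = (1 + 0.1 − 0.8)/(1.35 − 0.8) = 0.3000/0.5500 = 0.5455
Terminal stock prices: S_uuu = 49.21, S_uud = 29.16, S_udd = 17.28, S_ddd = 10.24
Terminal payoffs (K − S): max(-25.21, 0) = 0, max(-5.16, 0) = 0, max(6.72, 0) = 6.72, max(13.76, 0) = 13.76
Node uu (S = 36.45): V_uu = 1/1.1·[0.5455·0.0000 + 0.4545·0.0000] = 0.0000
Node ud (S = 21.6): V_ud = 1/1.1·[0.5455·0.0000 + 0.4545·6.7200] = 2.7769
Node dd (S = 12.8): V_dd = 1/1.1·[0.5455·6.7200 + 0.4545·13.7600] = 9.0182
Node u (S = 27): V_u = 1/1.1·[0.5455·0.0000 + 0.4545·2.7769] = 1.1475
Node d (S = 16): V_d = 1/1.1·[0.5455·2.7769 + 0.4545·9.0182] = 5.1035
Node 0 (S = 20): V_0 = 1/1.1·[0.5455·1.1475 + 0.4545·5.1035] = 2.6779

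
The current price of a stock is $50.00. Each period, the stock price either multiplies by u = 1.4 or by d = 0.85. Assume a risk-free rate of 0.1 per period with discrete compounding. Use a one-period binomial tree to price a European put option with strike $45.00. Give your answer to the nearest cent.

$1.24

Risk-neutral probability p = (1 + 0.1 − 0.85)/(1.4 − 0.85) = 0.2500/0.5500 = 0.4545
Terminal stock prices: S_u = 70, S_d = 42.5
Terminal payoffs (K − S): max(-25, 0) = 0, max(2.5, 0) = 2.5
Node 0 (S = 50): V_0 = 1/1.1·[0.4545·0.0000 + 0.5455·2.5000] = 1.2397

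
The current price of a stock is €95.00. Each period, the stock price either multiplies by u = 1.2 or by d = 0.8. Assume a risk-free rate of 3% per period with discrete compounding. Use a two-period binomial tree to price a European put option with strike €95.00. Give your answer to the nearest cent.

Risk-neutral probability p = (1 + 0.03 − 0.8)/(1.2 − 0.8) = 0.2300/0.4000 = 0.5750
Terminal stock prices: S_uu = 136.8, S_ud = 91.2, S_dd = 60.8
Terminal payoffs (K − S): max(-41.8, 0) = 0, max(3.8, 0) = 3.8, max(34.2, 0) = 34.2
Node u (S = 114): V_u = 1/1.03·[0.5750·0.0000 + 0.4250·3.8000] = 1.5680
Node d (S = 76): V_d = 1/1.03·[0.5750·3.8000 + 0.4250·34.2000] = 16.2330
Node 0 (S = 95): V_0 = 1/1.03·[0.5750·1.5680 + 0.4250·16.2330] = 7.5734

€7.57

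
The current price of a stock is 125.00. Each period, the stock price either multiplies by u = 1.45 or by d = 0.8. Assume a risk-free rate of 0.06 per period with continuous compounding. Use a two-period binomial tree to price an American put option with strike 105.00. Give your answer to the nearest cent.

7.91

Risk-neutral probability p = (e^0.06 − 0.8)/(1.45 − 0.8) = 0.2618/0.6500 = 0.4028
Terminal stock prices: S_uu = 262.8, S_ud = 145, S_dd = 80
Terminal payoffs (K − S): max(-157.8, 0) = 0, max(-40, 0) = 0, max(25, 0) = 25
Node u (S = 181.2): continuation = e^(−0.06)·[0.4028·0.0000 + 0.5972·0.0000] = 0.0000; exercise value = 0.0000 ≤ continuation, so V_u = 0.0000
Node d (S = 100): continuation = e^(−0.06)·[0.4028·0.0000 + 0.5972·25.0000] = 14.0599; exercise value = 5.0000 ≤ continuation, so V_d = 14.0599
Node 0 (S = 125): continuation = e^(−0.06)·[0.4028·0.0000 + 0.5972·14.0599] = 7.9073; exercise value = 0.0000 ≤ continuation, so V_0 = 7.9073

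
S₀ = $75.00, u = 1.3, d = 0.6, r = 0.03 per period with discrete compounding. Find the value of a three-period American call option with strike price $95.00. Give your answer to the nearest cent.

Risk-neutral probability p = (1 + 0.03 − 0.6)/(1.3 − 0.6) = 0.4300/0.7000 = 0.6143
Terminal stock prices: S_uuu = 164.8, S_uud = 76.05, S_udd = 35.1, S_ddd = 16.2
Terminal payoffs (S − K): max(69.78, 0) = 69.78, max(-18.95, 0) = 0, max(-59.9, 0) = 0, max(-78.8, 0) = 0
Node uu (S = 126.8): continuation = 1/1.03·[0.6143·69.7750 + 0.3857·0.0000] = 41.6134; exercise value = 31.7500 ≤ continuation, so V_uu = 41.6134
Node ud (S = 58.5): continuation = 1/1.03·[0.6143·0.0000 + 0.3857·0.0000] = 0.0000; exercise value = 0.0000 ≤ continuation, so V_ud = 0.0000
Node dd (S = 27): continuation = 1/1.03·[0.6143·0.0000 + 0.3857·0.0000] = 0.0000; exercise value = 0.0000 ≤ continuation, so V_dd = 0.0000
Node u (S = 97.5): continuation = 1/1.03·[0.6143·41.6134 + 0.3857·0.0000] = 24.8180; exercise value = 2.5000 ≤ continuation, so V_u = 24.8180
Node d (S = 45): continuation = 1/1.03·[0.6143·0.0000 + 0.3857·0.0000] = 0.0000; exercise value = 0.0000 ≤ continuation, so V_d = 0.0000
Node 0 (S = 75): continuation = 1/1.03·[0.6143·24.8180 + 0.3857·0.0000] = 14.8013; exercise value = 0.0000 ≤ continuation, so V_0 = 14.8013

$14.80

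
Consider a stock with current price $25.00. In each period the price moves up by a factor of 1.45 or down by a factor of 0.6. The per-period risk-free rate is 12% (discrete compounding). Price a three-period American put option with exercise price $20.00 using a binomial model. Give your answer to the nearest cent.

$2.23

Risk-neutral probability p = (1 + 0.12 − 0.6)/(1.45 − 0.6) = 0.5200/0.8500 = 0.6118
Terminal stock prices: S_uuu = 76.22, S_uud = 31.54, S_udd = 13.05, S_ddd = 5.4
Terminal payoffs (K − S): max(-56.22, 0) = 0, max(-11.54, 0) = 0, max(6.95, 0) = 6.95, max(14.6, 0) = 14.6
Node uu (S = 52.56): continuation = 1/1.12·[0.6118·0.0000 + 0.3882·0.0000] = 0.0000; exercise value = 0.0000 ≤ continuation, so V_uu = 0.0000
Node ud (S = 21.75): continuation = 1/1.12·[0.6118·0.0000 + 0.3882·6.9500] = 2.4091; exercise value = 0.0000 ≤ continuation, so V_ud = 2.4091
Node dd (S = 9): continuation = 1/1.12·[0.6118·6.9500 + 0.3882·14.6000] = 8.8571; exercise value = 11.0000 > continuation, so V_dd = 11.0000 (exercise)
Node u (S = 36.25): continuation = 1/1.12·[0.6118·0.0000 + 0.3882·2.4091] = 0.8351; exercise value = 0.0000 ≤ continuation, so V_u = 0.8351
Node d (S = 15): continuation = 1/1.12·[0.6118·2.4091 + 0.3882·11.0000] = 5.1289; exercise value = 5.0000 ≤ continuation, so V_d = 5.1289
Node 0 (S = 25): continuation = 1/1.12·[0.6118·0.8351 + 0.3882·5.1289] = 2.2340; exercise value = 0.0000 ≤ continuation, so V_0 = 2.2340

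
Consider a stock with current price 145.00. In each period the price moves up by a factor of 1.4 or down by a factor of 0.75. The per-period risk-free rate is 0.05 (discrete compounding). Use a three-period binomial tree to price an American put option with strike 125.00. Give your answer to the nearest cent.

Risk-neutral probability p = (1 + 0.05 − 0.75)/(1.4 − 0.75) = 0.3000/0.6500 = 0.4615
Terminal stock prices: S_uuu = 397.9, S_uud = 213.1, S_udd = 114.2, S_ddd = 61.17
Terminal payoffs (K − S): max(-272.9, 0) = 0, max(-88.15, 0) = 0, max(10.81, 0) = 10.81, max(63.83, 0) = 63.83
Node uu (S = 284.2): continuation = 1/1.05·[0.4615·0.0000 + 0.5385·0.0000] = 0.0000; exercise value = 0.0000 ≤ continuation, so V_uu = 0.0000
Node ud (S = 152.2): continuation = 1/1.05·[0.4615·0.0000 + 0.5385·10.8125] = 5.5449; exercise value = 0.0000 ≤ continuation, so V_ud = 5.5449
Node dd (S = 81.56): continuation = 1/1.05·[0.4615·10.8125 + 0.5385·63.8281] = 37.4851; exercise value = 43.4375 > continuation, so V_dd = 43.4375 (exercise)
Node u (S = 203): continuation = 1/1.05·[0.4615·0.0000 + 0.5385·5.5449] = 2.8435; exercise value = 0.0000 ≤ continuation, so V_u = 2.8435
Node d (S = 108.8): continuation = 1/1.05·[0.4615·5.5449 + 0.5385·43.4375] = 24.7129; exercise value = 16.2500 ≤ continuation, so V_d = 24.7129
Node 0 (S = 145): continuation = 1/1.05·[0.4615·2.8435 + 0.5385·24.7129] = 13.9232; exercise value = 0.0000 ≤ continuation, so V_0 = 13.9232

13.92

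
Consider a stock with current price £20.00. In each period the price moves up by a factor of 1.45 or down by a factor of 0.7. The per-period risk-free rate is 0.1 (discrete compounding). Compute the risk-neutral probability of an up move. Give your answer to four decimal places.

p = 0.5333

Risk-neutral probability p = (1 + 0.1 − 0.7)/(1.45 − 0.7) = 0.4000/0.7500 = 0.5333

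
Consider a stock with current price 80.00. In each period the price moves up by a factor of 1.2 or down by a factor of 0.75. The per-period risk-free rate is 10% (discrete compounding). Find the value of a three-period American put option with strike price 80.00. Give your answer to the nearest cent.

5.18

Risk-neutral probability p = (1 + 0.1 − 0.75)/(1.2 − 0.75) = 0.3500/0.4500 = 0.7778
Terminal stock prices: S_uuu = 138.2, S_uud = 86.4, S_udd = 54, S_ddd = 33.75
Terminal payoffs (K − S): max(-58.24, 0) = 0, max(-6.4, 0) = 0, max(26, 0) = 26, max(46.25, 0) = 46.25
Node uu (S = 115.2): continuation = 1/1.1·[0.7778·0.0000 + 0.2222·0.0000] = 0.0000; exercise value = 0.0000 ≤ continuation, so V_uu = 0.0000
Node ud (S = 72): continuation = 1/1.1·[0.7778·0.0000 + 0.2222·26.0000] = 5.2525; exercise value = 8.0000 > continuation, so V_ud = 8.0000 (exercise)
Node dd (S = 45): continuation = 1/1.1·[0.7778·26.0000 + 0.2222·46.2500] = 27.7273; exercise value = 35.0000 > continuation, so V_dd = 35.0000 (exercise)
Node u (S = 96): continuation = 1/1.1·[0.7778·0.0000 + 0.2222·8.0000] = 1.6162; exercise value = 0.0000 ≤ continuation, so V_u = 1.6162
Node d (S = 60): continuation = 1/1.1·[0.7778·8.0000 + 0.2222·35.0000] = 12.7273; exercise value = 20.0000 > continuation, so V_d = 20.0000 (exercise)
Node 0 (S = 80): continuation = 1/1.1·[0.7778·1.6162 + 0.2222·20.0000] = 5.1831; exercise value = 0.0000 ≤ continuation, so V_0 = 5.1831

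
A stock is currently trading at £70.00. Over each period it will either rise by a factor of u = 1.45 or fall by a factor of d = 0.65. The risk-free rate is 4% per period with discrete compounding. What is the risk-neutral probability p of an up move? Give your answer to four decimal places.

Risk-neutral probability p = (1 + 0.04 − 0.65)/(1.45 − 0.65) = 0.3900/0.8000 = 0.4875

p = 0.4875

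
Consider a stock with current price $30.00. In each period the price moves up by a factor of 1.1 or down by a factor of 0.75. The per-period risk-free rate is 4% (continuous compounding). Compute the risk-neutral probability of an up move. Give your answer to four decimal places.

Risk-neutral probability p = (e^0.04 − 0.75)/(1.1 − 0.75) = 0.2908/0.3500 = 0.8309

p = 0.8309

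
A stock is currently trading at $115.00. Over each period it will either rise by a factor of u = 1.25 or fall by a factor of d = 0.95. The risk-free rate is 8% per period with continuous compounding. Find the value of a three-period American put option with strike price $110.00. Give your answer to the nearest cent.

$1.63

Risk-neutral probability p = (e^0.08 − 0.95)/(1.25 − 0.95) = 0.1333/0.3000 = 0.4443
Terminal stock prices: S_uuu = 224.6, S_uud = 170.7, S_udd = 129.7, S_ddd = 98.6
Terminal payoffs (K − S): max(-114.6, 0) = 0, max(-60.7, 0) = 0, max(-19.73, 0) = 0, max(11.4, 0) = 11.4
Node uu (S = 179.7): continuation = e^(−0.08)·[0.4443·0.0000 + 0.5557·0.0000] = 0.0000; exercise value = 0.0000 ≤ continuation, so V_uu = 0.0000
Node ud (S = 136.6): continuation = e^(−0.08)·[0.4443·0.0000 + 0.5557·0.0000] = 0.0000; exercise value = 0.0000 ≤ continuation, so V_ud = 0.0000
Node dd (S = 103.8): continuation = e^(−0.08)·[0.4443·0.0000 + 0.5557·11.4019] = 5.8490; exercise value = 6.2125 > continuation, so V_dd = 6.2125 (exercise)
Node u (S = 143.8): continuation = e^(−0.08)·[0.4443·0.0000 + 0.5557·0.0000] = 0.0000; exercise value = 0.0000 ≤ continuation, so V_u = 0.0000
Node d (S = 109.2): continuation = e^(−0.08)·[0.4443·0.0000 + 0.5557·6.2125] = 3.1869; exercise value = 0.7500 ≤ continuation, so V_d = 3.1869
Node 0 (S = 115): continuation = e^(−0.08)·[0.4443·0.0000 + 0.5557·3.1869] = 1.6348; exercise value = 0.0000 ≤ continuation, so V_0 = 1.6348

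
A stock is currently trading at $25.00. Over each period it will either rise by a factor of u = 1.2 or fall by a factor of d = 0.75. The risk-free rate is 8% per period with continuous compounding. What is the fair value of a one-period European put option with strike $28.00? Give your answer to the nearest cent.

Risk-neutral probability p = (e^0.08 − 0.75)/(1.2 − 0.75) = 0.3333/0.4500 = 0.7406
Terminal stock prices: S_u = 30, S_d = 18.75
Terminal payoffs (K − S): max(-2, 0) = 0, max(9.25, 0) = 9.25
Node 0 (S = 25): V_0 = e^(−0.08)·[0.7406·0.0000 + 0.2594·9.2500] = 2.2146

$2.21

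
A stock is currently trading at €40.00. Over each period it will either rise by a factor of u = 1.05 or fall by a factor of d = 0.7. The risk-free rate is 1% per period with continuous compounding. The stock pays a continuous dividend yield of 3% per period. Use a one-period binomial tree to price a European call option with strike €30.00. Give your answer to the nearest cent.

Per-period risk-free factor R = e^0.01 = 1.0101; dividend-adjusted growth = e^(0.01−0.03) = 0.9802.
Risk-neutral probability p = (0.9802 − 0.7)/(1.05 − 0.7) = 0.2802/0.3500 = 0.8006
Terminal stock prices: S_u = 42, S_d = 28
Terminal payoffs (S − K): max(12, 0) = 12, max(-2, 0) = 0
Node 0 (S = 40): V_0 = e^(−0.01)·[0.8006·12.0000 + 0.1994·0.0000] = 9.5112

€9.51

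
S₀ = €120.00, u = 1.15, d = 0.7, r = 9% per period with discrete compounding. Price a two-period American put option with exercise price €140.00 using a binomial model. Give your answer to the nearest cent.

€20.00

Risk-neutral probability p = (1 + 0.09 − 0.7)/(1.15 − 0.7) = 0.3900/0.4500 = 0.8667
Terminal stock prices: S_uu = 158.7, S_ud = 96.6, S_dd = 58.8
Terminal payoffs (K − S): max(-18.7, 0) = 0, max(43.4, 0) = 43.4, max(81.2, 0) = 81.2
Node u (S = 138): continuation = 1/1.09·[0.8667·0.0000 + 0.1333·43.4000] = 5.3089; exercise value = 2.0000 ≤ continuation, so V_u = 5.3089
Node d (S = 84): continuation = 1/1.09·[0.8667·43.4000 + 0.1333·81.2000] = 44.4404; exercise value = 56.0000 > continuation, so V_d = 56.0000 (exercise)
Node 0 (S = 120): continuation = 1/1.09·[0.8667·5.3089 + 0.1333·56.0000] = 11.0713; exercise value = 20.0000 > continuation, so V_0 = 20.0000 (exercise)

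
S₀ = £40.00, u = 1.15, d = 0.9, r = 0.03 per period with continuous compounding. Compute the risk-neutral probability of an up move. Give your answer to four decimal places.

Risk-neutral probability p = (e^0.03 − 0.9)/(1.15 − 0.9) = 0.1305/0.2500 = 0.5218

p = 0.5218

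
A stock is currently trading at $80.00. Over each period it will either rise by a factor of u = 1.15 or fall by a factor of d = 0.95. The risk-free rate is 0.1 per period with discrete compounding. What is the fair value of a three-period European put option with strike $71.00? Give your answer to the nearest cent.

$0.03

Risk-neutral probability p = (1 + 0.1 − 0.95)/(1.15 − 0.95) = 0.1500/0.2000 = 0.7500
Terminal stock prices: S_uuu = 121.7, S_uud = 100.5, S_udd = 83.03, S_ddd = 68.59
Terminal payoffs (K − S): max(-50.67, 0) = 0, max(-29.51, 0) = 0, max(-12.03, 0) = 0, max(2.41, 0) = 2.41
Node uu (S = 105.8): V_uu = 1/1.1·[0.7500·0.0000 + 0.2500·0.0000] = 0.0000
Node ud (S = 87.4): V_ud = 1/1.1·[0.7500·0.0000 + 0.2500·0.0000] = 0.0000
Node dd (S = 72.2): V_dd = 1/1.1·[0.7500·0.0000 + 0.2500·2.4100] = 0.5477
Node u (S = 92): V_u = 1/1.1·[0.7500·0.0000 + 0.2500·0.0000] = 0.0000
Node d (S = 76): V_d = 1/1.1·[0.7500·0.0000 + 0.2500·0.5477] = 0.1245
Node 0 (S = 80): V_0 = 1/1.1·[0.7500·0.0000 + 0.2500·0.1245] = 0.0283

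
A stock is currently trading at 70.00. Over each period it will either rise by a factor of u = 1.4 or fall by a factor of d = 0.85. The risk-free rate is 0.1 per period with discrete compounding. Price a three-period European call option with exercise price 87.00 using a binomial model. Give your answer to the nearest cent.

Risk-neutral probability p = (1 + 0.1 − 0.85)/(1.4 − 0.85) = 0.2500/0.5500 = 0.4545
Terminal stock prices: S_uuu = 192.1, S_uud = 116.6, S_udd = 70.8, S_ddd = 42.99
Terminal payoffs (S − K): max(105.1, 0) = 105.1, max(29.62, 0) = 29.62, max(-16.2, 0) = 0, max(-44.01, 0) = 0
Node uu (S = 137.2): V_uu = 1/1.1·[0.4545·105.0800 + 0.5455·29.6200] = 58.1091
Node ud (S = 83.3): V_ud = 1/1.1·[0.4545·29.6200 + 0.5455·0.0000] = 12.2397
Node dd (S = 50.57): V_dd = 1/1.1·[0.4545·0.0000 + 0.5455·0.0000] = 0.0000
Node u (S = 98): V_u = 1/1.1·[0.4545·58.1091 + 0.5455·12.2397] = 30.0813
Node d (S = 59.5): V_d = 1/1.1·[0.4545·12.2397 + 0.5455·0.0000] = 5.0577
Node 0 (S = 70): V_0 = 1/1.1·[0.4545·30.0813 + 0.5455·5.0577] = 14.9382

14.94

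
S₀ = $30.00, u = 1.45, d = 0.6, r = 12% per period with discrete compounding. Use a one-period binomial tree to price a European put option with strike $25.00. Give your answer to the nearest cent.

$2.43

Risk-neutral probability p = (1 + 0.12 − 0.6)/(1.45 − 0.6) = 0.5200/0.8500 = 0.6118
Terminal stock prices: S_u = 43.5, S_d = 18
Terminal payoffs (K − S): max(-18.5, 0) = 0, max(7, 0) = 7
Node 0 (S = 30): V_0 = 1/1.12·[0.6118·0.0000 + 0.3882·7.0000] = 2.4265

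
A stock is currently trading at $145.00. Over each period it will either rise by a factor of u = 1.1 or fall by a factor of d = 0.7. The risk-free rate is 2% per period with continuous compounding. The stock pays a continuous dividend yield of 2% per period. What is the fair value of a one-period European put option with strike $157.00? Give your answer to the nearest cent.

$13.60

Per-period risk-free factor R = e^0.02 = 1.0202; dividend-adjusted growth = e^(0.02−0.02) = 1.0000.
Risk-neutral probability p = (1.0000 − 0.7)/(1.1 − 0.7) = 0.3000/0.4000 = 0.7500
Terminal stock prices: S_u = 159.5, S_d = 101.5
Terminal payoffs (K − S): max(-2.5, 0) = 0, max(55.5, 0) = 55.5
Node 0 (S = 145): V_0 = e^(−0.02)·[0.7500·0.0000 + 0.2500·55.5000] = 13.6003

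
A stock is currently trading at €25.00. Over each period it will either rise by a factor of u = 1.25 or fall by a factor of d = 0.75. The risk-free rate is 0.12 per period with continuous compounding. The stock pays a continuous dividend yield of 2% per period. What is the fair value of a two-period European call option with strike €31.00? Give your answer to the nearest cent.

Per-period risk-free factor R = e^0.12 = 1.1275; dividend-adjusted growth = e^(0.12−0.02) = 1.1052.
Risk-neutral probability p = (1.1052 − 0.75)/(1.25 − 0.75) = 0.3552/0.5000 = 0.7103
Terminal stock prices: S_uu = 39.06, S_ud = 23.44, S_dd = 14.06
Terminal payoffs (S − K): max(8.062, 0) = 8.062, max(-7.562, 0) = 0, max(-16.94, 0) = 0
Node u (S = 31.25): V_u = e^(−0.12)·[0.7103·8.0625 + 0.2897·0.0000] = 5.0795
Node d (S = 18.75): V_d = e^(−0.12)·[0.7103·0.0000 + 0.2897·0.0000] = 0.0000
Node 0 (S = 25): V_0 = e^(−0.12)·[0.7103·5.0795 + 0.2897·0.0000] = 3.2002

€3.20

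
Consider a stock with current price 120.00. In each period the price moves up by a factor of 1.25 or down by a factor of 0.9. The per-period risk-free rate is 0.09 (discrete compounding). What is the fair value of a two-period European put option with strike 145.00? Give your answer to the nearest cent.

12.59

Risk-neutral probability p = (1 + 0.09 − 0.9)/(1.25 − 0.9) = 0.1900/0.3500 = 0.5429
Terminal stock prices: S_uu = 187.5, S_ud = 135, S_dd = 97.2
Terminal payoffs (K − S): max(-42.5, 0) = 0, max(10, 0) = 10, max(47.8, 0) = 47.8
Node u (S = 150): V_u = 1/1.09·[0.5429·0.0000 + 0.4571·10.0000] = 4.1940
Node d (S = 108): V_d = 1/1.09·[0.5429·10.0000 + 0.4571·47.8000] = 25.0275
Node 0 (S = 120): V_0 = 1/1.09·[0.5429·4.1940 + 0.4571·25.0275] = 12.5852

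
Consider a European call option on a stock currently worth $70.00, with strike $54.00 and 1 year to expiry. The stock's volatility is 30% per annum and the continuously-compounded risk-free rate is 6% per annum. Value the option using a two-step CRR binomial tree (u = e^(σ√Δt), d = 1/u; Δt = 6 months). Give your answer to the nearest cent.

CRR parameters: u = e^(σ√Δt) = e^(0.3·√0.5) = 1.2363, d = 1/u = 0.8089
Per-period rate: rΔt = 0.06·0.5 = 0.03, so R = e^0.03 = 1.0305
Risk-neutral probability p = (e^0.03 − 0.8089)/(1.2363 − 0.8089) = 0.2216/0.4275 = 0.5184
Terminal stock prices: S_uu = 107, S_ud = 70, S_dd = 45.8
Terminal payoffs (S − K): max(52.99, 0) = 52.99, max(16, 0) = 16, max(-8.202, 0) = 0
Node u (S = 86.54): V_u = e^(−0.03)·[0.5184·52.9926 + 0.4816·16.0000] = 34.1377
Node d (S = 56.62): V_d = e^(−0.03)·[0.5184·16.0000 + 0.4816·0.0000] = 8.0494
Node 0 (S = 70): V_0 = e^(−0.03)·[0.5184·34.1377 + 0.4816·8.0494] = 20.9363

$20.94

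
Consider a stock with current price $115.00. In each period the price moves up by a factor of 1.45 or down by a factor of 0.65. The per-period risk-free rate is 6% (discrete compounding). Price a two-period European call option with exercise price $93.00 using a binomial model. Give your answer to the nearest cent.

Risk-neutral probability p = (1 + 0.06 − 0.65)/(1.45 − 0.65) = 0.4100/0.8000 = 0.5125
Terminal stock prices: S_uu = 241.8, S_ud = 108.4, S_dd = 48.59
Terminal payoffs (S − K): max(148.8, 0) = 148.8, max(15.39, 0) = 15.39, max(-44.41, 0) = 0
Node u (S = 166.8): V_u = 1/1.06·[0.5125·148.7875 + 0.4875·15.3875] = 79.0142
Node d (S = 74.75): V_d = 1/1.06·[0.5125·15.3875 + 0.4875·0.0000] = 7.4397
Node 0 (S = 115): V_0 = 1/1.06·[0.5125·79.0142 + 0.4875·7.4397] = 41.6242

$41.62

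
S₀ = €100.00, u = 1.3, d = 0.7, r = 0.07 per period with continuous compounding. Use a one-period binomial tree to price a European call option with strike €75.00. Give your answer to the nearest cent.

Risk-neutral probability p = (e^0.07 − 0.7)/(1.3 − 0.7) = 0.3725/0.6000 = 0.6208
Terminal stock prices: S_u = 130, S_d = 70
Terminal payoffs (S − K): max(55, 0) = 55, max(-5, 0) = 0
Node 0 (S = 100): V_0 = e^(−0.07)·[0.6208·55.0000 + 0.3792·0.0000] = 31.8381

€31.84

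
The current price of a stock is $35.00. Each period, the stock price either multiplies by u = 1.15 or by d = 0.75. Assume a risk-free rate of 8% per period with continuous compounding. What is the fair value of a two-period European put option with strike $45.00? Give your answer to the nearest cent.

$4.11

Risk-neutral probability p = (e^0.08 − 0.75)/(1.15 − 0.75) = 0.3333/0.4000 = 0.8332
Terminal stock prices: S_uu = 46.29, S_ud = 30.19, S_dd = 19.69
Terminal payoffs (K − S): max(-1.287, 0) = 0, max(14.81, 0) = 14.81, max(25.31, 0) = 25.31
Node u (S = 40.25): V_u = e^(−0.08)·[0.8332·0.0000 + 0.1668·14.8125] = 2.2805
Node d (S = 26.25): V_d = e^(−0.08)·[0.8332·14.8125 + 0.1668·25.3125] = 15.2902
Node 0 (S = 35): V_0 = e^(−0.08)·[0.8332·2.2805 + 0.1668·15.2902] = 4.1082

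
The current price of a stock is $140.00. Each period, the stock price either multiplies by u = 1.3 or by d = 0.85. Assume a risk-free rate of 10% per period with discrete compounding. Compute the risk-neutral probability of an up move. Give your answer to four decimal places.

p = 0.5556

Risk-neutral probability p = (1 + 0.1 − 0.85)/(1.3 − 0.85) = 0.2500/0.4500 = 0.5556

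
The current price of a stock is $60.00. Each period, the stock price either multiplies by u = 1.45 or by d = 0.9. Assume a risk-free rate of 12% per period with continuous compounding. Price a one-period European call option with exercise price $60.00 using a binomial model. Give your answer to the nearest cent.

$9.91

Risk-neutral probability p = (e^0.12 − 0.9)/(1.45 − 0.9) = 0.2275/0.5500 = 0.4136
Terminal stock prices: S_u = 87, S_d = 54
Terminal payoffs (S − K): max(27, 0) = 27, max(-6, 0) = 0
Node 0 (S = 60): V_0 = e^(−0.12)·[0.4136·27.0000 + 0.5864·0.0000] = 9.9052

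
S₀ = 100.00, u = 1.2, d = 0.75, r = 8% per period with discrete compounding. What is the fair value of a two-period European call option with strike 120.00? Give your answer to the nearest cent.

11.07

Risk-neutral probability p = (1 + 0.08 − 0.75)/(1.2 − 0.75) = 0.3300/0.4500 = 0.7333
Terminal stock prices: S_uu = 144, S_ud = 90, S_dd = 56.25
Terminal payoffs (S − K): max(24, 0) = 24, max(-30, 0) = 0, max(-63.75, 0) = 0
Node u (S = 120): V_u = 1/1.08·[0.7333·24.0000 + 0.2667·0.0000] = 16.2963
Node d (S = 75): V_d = 1/1.08·[0.7333·0.0000 + 0.2667·0.0000] = 0.0000
Node 0 (S = 100): V_0 = 1/1.08·[0.7333·16.2963 + 0.2667·0.0000] = 11.0654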